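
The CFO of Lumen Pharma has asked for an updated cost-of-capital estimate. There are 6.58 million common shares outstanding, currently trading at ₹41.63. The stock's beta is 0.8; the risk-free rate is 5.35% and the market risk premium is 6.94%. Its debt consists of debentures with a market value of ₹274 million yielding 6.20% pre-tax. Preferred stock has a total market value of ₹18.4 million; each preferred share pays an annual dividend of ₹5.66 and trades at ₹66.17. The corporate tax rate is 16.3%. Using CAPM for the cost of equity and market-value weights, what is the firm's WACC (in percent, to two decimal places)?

8.06%

Cost of equity via CAPM: Re = 5.35% + 0.8 × 6.94% = 10.9020%.
Cost of preferred: Rp = 5.66 / 66.17 = 8.5537%.
Market value of equity E = 41.63 × 6.58m = 273.9254m.
Total capital V = 273.9254 + 18.4 + 274 = 566.3254.
Equity: weight = 273.9254/566.3254 = 0.4837; cost = 10.902%.
Preferred: weight = 18.4/566.3254 = 0.0325; cost = 8.5537%.
Debentures: weight = 274/566.3254 = 0.4838; after-tax cost = 6.2% × (1 − 16.3%) = 5.1894%.
WACC = 0.4837 × 10.9020% + 0.0325 × 8.5537% + 0.4838 × 5.1894% = 8.0618%.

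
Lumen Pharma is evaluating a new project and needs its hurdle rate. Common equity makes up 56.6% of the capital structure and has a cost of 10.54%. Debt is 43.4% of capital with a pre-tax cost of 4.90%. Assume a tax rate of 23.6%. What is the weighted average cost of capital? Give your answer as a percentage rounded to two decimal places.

After-tax cost of debt = 4.9% × (1 − 23.6%) = 3.7436%.
WACC = 0.566 × 10.5400% + 0.434 × 3.7436% = 7.5904%.

7.59%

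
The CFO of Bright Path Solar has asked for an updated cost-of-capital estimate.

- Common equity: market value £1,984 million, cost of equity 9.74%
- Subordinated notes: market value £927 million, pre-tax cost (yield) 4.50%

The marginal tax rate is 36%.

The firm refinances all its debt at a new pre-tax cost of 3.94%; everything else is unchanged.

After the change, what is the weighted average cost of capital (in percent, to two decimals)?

After the change:
Total capital V = 1984 + 927 = 2911.
Equity: weight = 1984/2911 = 0.6816; cost = 9.74%.
Subordinated notes: weight = 927/2911 = 0.3184; after-tax cost = 3.94% × (1 − 36%) = 2.5216%.
WACC = 0.6816 × 9.7400% + 0.3184 × 2.5216% = 7.4413%.

7.44%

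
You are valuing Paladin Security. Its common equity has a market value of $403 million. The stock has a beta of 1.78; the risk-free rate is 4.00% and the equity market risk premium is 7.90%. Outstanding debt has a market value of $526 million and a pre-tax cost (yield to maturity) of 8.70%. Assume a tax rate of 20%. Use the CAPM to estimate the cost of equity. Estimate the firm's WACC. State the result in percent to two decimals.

Cost of equity via CAPM: Re = 4.0% + 1.78 × 7.9% = 18.0620%.
Total capital V = 403 + 526 = 929.
Equity: weight = 403/929 = 0.4338; cost = 18.062%.
Debt: weight = 526/929 = 0.5662; after-tax cost = 8.7% × (1 − 20%) = 6.9600%.
WACC = 0.4338 × 18.0620% + 0.5662 × 6.9600% = 11.7760%.

11.78%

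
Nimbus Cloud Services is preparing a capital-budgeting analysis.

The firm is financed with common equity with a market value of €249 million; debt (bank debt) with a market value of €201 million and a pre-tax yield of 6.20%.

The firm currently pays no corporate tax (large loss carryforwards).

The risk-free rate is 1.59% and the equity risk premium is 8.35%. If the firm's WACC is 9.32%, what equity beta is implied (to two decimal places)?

1.23

Total capital V = 249 + 201 = 450.
Equity weight = 249/450 = 0.5533.
Bank debt weight = 201/450 = 0.4467.
Debt contribution = 0.4467 × 6.2% × (1 − 0%) = 2.7693%.
Required equity contribution = 9.32% − 2.7693% = 6.5507%  ⇒  Re = 11.8386%.
CAPM: 11.8386% = 1.59% + β × 8.35%  ⇒  β = 1.2274.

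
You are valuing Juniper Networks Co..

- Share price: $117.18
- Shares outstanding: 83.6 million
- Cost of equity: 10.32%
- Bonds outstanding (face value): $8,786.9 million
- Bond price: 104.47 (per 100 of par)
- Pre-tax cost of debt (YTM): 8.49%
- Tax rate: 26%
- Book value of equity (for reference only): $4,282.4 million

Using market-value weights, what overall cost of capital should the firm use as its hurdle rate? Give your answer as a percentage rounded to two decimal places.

Market value of equity E = 117.18 × 83.6m = 9796.248m. Market value of debt D = 8786.9m × 104.47/100 = 9179.67443m.
Total capital V = 9796.248 + 9179.67443 = 18975.92243.
Equity: weight = 9796.248/18975.92243 = 0.5162; cost = 10.32%.
Bonds outstanding: weight = 9179.67443/18975.92243 = 0.4838; after-tax cost = 8.49% × (1 − 26%) = 6.2826%.
WACC = 0.5162 × 10.3200% + 0.4838 × 6.2826% = 8.3669%.

8.37%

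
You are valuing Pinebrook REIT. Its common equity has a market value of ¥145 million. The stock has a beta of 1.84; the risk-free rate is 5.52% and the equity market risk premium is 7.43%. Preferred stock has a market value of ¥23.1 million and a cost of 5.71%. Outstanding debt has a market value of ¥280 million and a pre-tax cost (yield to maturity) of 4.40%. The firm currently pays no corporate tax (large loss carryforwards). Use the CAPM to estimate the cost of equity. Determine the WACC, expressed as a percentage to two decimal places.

Cost of equity via CAPM: Re = 5.52% + 1.84 × 7.43% = 19.1912%.
Total capital V = 145 + 23.1 + 280 = 448.1.
Equity: weight = 145/448.1 = 0.3236; cost = 19.1912%.
Preferred: weight = 23.1/448.1 = 0.0516; cost = 5.71%.
Debt: weight = 280/448.1 = 0.6249; after-tax cost = 4.4% × (1 − 0%) = 4.4000%.
WACC = 0.3236 × 19.1912% + 0.0516 × 5.7100% + 0.6249 × 4.4000% = 9.2538%.

9.25%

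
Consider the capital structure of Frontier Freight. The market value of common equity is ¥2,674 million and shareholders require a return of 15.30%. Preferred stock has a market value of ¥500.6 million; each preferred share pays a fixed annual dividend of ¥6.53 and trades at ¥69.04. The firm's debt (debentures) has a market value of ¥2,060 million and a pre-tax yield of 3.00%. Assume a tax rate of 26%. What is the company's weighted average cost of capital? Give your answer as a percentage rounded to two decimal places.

Cost of preferred: Rp = 6.53 / 69.04 = 9.4583%.
Total capital V = 2674 + 500.6 + 2060 = 5234.6.
Equity: weight = 2674/5234.6 = 0.5108; cost = 15.3%.
Preferred: weight = 500.6/5234.6 = 0.0956; cost = 9.4583%.
Debentures: weight = 2060/5234.6 = 0.3935; after-tax cost = 3% × (1 − 26%) = 2.2200%.
WACC = 0.5108 × 15.3000% + 0.0956 × 9.4583% + 0.3935 × 2.2200% = 9.5939%.

9.59%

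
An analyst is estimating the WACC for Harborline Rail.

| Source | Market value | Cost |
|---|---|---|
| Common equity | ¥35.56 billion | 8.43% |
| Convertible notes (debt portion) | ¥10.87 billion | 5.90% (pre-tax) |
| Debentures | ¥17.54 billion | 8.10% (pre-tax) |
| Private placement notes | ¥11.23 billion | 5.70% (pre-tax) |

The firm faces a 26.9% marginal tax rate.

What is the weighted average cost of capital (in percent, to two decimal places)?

6.61%

Total capital V = 35.56 + 10.87 + 17.54 + 11.23 = 75.2.
Equity: weight = 35.56/75.2 = 0.4729; cost = 8.43%.
Convertible notes (debt portion): weight = 10.87/75.2 = 0.1445; after-tax cost = 5.9% × (1 − 26.9%) = 4.3129%.
Debentures: weight = 17.54/75.2 = 0.2332; after-tax cost = 8.1% × (1 − 26.9%) = 5.9211%.
Private placement notes: weight = 11.23/75.2 = 0.1493; after-tax cost = 5.7% × (1 − 26.9%) = 4.1667%.
WACC = 0.4729 × 8.4300% + 0.1445 × 4.3129% + 0.2332 × 5.9211% + 0.1493 × 4.1667% = 6.6130%.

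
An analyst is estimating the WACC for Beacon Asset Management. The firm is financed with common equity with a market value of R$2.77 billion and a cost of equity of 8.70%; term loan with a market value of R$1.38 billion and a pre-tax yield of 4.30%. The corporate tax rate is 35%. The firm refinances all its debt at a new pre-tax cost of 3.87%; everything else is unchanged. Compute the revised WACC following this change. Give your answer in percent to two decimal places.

After the change:
Total capital V = 2.77 + 1.38 = 4.15.
Equity: weight = 2.77/4.15 = 0.6675; cost = 8.7%.
Term loan: weight = 1.38/4.15 = 0.3325; after-tax cost = 3.87% × (1 − 35%) = 2.5155%.
WACC = 0.6675 × 8.7000% + 0.3325 × 2.5155% = 6.6435%.

6.64%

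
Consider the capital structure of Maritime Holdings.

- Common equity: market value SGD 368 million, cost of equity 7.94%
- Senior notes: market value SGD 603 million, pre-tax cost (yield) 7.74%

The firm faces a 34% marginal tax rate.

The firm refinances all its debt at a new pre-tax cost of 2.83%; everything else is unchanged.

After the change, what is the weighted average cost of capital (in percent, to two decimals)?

After the change:
Total capital V = 368 + 603 = 971.
Equity: weight = 368/971 = 0.3790; cost = 7.94%.
Senior notes: weight = 603/971 = 0.6210; after-tax cost = 2.83% × (1 − 34%) = 1.8678%.
WACC = 0.3790 × 7.9400% + 0.6210 × 1.8678% = 4.1691%.

4.17%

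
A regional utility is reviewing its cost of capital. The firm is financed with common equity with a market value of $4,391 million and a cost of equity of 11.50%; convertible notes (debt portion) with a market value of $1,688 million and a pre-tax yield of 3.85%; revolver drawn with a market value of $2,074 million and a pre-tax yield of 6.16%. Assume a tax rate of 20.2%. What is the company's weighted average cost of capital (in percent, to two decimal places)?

Total capital V = 4391 + 1688 + 2074 = 8153.
Equity: weight = 4391/8153 = 0.5386; cost = 11.5%.
Convertible notes (debt portion): weight = 1688/8153 = 0.2070; after-tax cost = 3.85% × (1 − 20.2%) = 3.0723%.
Revolver drawn: weight = 2074/8153 = 0.2544; after-tax cost = 6.16% × (1 − 20.2%) = 4.9157%.
WACC = 0.5386 × 11.5000% + 0.2070 × 3.0723% + 0.2544 × 4.9157% = 8.0802%.

8.08%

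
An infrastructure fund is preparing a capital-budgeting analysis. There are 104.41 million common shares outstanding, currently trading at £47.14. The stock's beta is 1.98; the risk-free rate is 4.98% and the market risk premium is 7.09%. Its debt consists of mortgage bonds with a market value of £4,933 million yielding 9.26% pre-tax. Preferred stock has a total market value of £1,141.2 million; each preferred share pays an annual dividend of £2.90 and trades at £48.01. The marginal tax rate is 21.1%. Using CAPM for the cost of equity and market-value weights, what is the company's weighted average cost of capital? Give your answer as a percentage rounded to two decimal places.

Cost of equity via CAPM: Re = 4.98% + 1.98 × 7.09% = 19.0182%.
Cost of preferred: Rp = 2.9 / 48.01 = 6.0404%.
Market value of equity E = 47.14 × 104.41m = 4921.8874m.
Total capital V = 4921.8874 + 1141.2 + 4933 = 10996.0874.
Equity: weight = 4921.8874/10996.0874 = 0.4476; cost = 19.0182%.
Preferred: weight = 1141.2/10996.0874 = 0.1038; cost = 6.0404%.
Mortgage bonds: weight = 4933/10996.0874 = 0.4486; after-tax cost = 9.26% × (1 − 21.1%) = 7.3061%.
WACC = 0.4476 × 19.0182% + 0.1038 × 6.0404% + 0.4486 × 7.3061% = 12.4171%.

12.42%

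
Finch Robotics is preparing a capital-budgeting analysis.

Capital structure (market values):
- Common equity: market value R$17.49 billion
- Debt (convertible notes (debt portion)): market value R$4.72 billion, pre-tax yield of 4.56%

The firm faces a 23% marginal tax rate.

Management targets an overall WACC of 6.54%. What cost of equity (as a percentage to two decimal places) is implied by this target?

7.36%

Total capital V = 17.49 + 4.72 = 22.21.
Equity weight = 17.49/22.21 = 0.7875.
Convertible notes (debt portion) weight = 4.72/22.21 = 0.2125.
Debt contribution = 0.2125 × 4.56% × (1 − 23%) = 0.7462%.
Required equity contribution = 6.54% − 0.7462% = 5.7938%.
Re = 5.7938% / 0.7875 = 7.3574%.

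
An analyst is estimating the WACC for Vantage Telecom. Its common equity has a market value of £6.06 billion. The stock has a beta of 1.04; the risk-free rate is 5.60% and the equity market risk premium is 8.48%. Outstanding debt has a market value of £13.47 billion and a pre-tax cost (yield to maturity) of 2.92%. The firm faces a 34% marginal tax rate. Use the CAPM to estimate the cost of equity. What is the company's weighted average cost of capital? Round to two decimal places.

Cost of equity via CAPM: Re = 5.6% + 1.04 × 8.48% = 14.4192%.
Total capital V = 6.06 + 13.47 = 19.53.
Equity: weight = 6.06/19.53 = 0.3103; cost = 14.4192%.
Debt: weight = 13.47/19.53 = 0.6897; after-tax cost = 2.92% × (1 − 34%) = 1.9272%.
WACC = 0.3103 × 14.4192% + 0.6897 × 1.9272% = 5.8034%.

5.80%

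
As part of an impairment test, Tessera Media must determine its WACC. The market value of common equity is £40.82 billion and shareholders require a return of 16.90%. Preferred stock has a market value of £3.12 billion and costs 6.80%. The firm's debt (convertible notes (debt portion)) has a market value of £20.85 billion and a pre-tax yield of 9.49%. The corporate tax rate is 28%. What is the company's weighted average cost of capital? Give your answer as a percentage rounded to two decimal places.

13.17%

Total capital V = 40.82 + 3.12 + 20.85 = 64.79.
Equity: weight = 40.82/64.79 = 0.6300; cost = 16.9%.
Preferred: weight = 3.12/64.79 = 0.0482; cost = 6.8%.
Convertible notes (debt portion): weight = 20.85/64.79 = 0.3218; after-tax cost = 9.49% × (1 − 28%) = 6.8328%.
WACC = 0.6300 × 16.9000% + 0.0482 × 6.8000% + 0.3218 × 6.8328% = 13.1739%.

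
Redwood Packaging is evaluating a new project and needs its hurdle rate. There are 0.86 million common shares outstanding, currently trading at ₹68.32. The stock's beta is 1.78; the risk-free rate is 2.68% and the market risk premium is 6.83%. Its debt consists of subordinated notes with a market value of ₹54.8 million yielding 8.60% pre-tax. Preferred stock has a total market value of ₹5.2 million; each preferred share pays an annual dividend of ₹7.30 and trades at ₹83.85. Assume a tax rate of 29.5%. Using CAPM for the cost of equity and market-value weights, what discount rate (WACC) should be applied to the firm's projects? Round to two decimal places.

Cost of equity via CAPM: Re = 2.68% + 1.78 × 6.83% = 14.8374%.
Cost of preferred: Rp = 7.3 / 83.85 = 8.7060%.
Market value of equity E = 68.32 × 0.86m = 58.7552m.
Total capital V = 58.7552 + 5.2 + 54.8 = 118.7552.
Equity: weight = 58.7552/118.7552 = 0.4948; cost = 14.8374%.
Preferred: weight = 5.2/118.7552 = 0.0438; cost = 8.706%.
Subordinated notes: weight = 54.8/118.7552 = 0.4615; after-tax cost = 8.6% × (1 − 29.5%) = 6.0630%.
WACC = 0.4948 × 14.8374% + 0.0438 × 8.7060% + 0.4615 × 6.0630% = 10.5199%.

10.52%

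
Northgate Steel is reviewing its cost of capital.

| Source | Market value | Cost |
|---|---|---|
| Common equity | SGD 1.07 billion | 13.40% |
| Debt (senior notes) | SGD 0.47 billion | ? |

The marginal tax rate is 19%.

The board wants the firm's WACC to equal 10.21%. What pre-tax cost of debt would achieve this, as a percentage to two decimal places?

Total capital V = 1.07 + 0.47 = 1.54.
Equity weight = 1.07/1.54 = 0.6948.
Senior notes weight = 0.47/1.54 = 0.3052.
Equity contribution = 0.6948 × 13.4% = 9.3104%.
Remaining for debt = 10.21% − 9.3104% = 0.8996%.
Rd × (1 − 19%) × 0.3052 = 0.8996%  ⇒  Rd = 3.6391%.

3.64%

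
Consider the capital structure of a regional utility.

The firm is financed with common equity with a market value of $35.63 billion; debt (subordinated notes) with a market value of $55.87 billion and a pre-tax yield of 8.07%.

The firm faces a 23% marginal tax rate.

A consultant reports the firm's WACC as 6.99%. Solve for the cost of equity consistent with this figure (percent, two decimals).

Total capital V = 35.63 + 55.87 = 91.5.
Equity weight = 35.63/91.5 = 0.3894.
Subordinated notes weight = 55.87/91.5 = 0.6106.
Debt contribution = 0.6106 × 8.07% × (1 − 23%) = 3.7942%.
Required equity contribution = 6.99% − 3.7942% = 3.1958%.
Re = 3.1958% / 0.3894 = 8.2070%.

8.21%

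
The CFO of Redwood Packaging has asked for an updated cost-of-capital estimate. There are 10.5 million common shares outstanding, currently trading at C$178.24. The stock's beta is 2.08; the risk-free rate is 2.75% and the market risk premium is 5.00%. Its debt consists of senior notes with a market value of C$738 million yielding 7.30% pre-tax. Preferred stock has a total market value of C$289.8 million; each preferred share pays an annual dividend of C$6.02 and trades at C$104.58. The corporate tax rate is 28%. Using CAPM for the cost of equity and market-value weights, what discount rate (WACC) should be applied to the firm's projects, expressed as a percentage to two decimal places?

10.40%

Cost of equity via CAPM: Re = 2.75% + 2.08 × 5.0% = 13.1500%.
Cost of preferred: Rp = 6.02 / 104.58 = 5.7564%.
Market value of equity E = 178.24 × 10.5m = 1871.52m.
Total capital V = 1871.52 + 289.8 + 738 = 2899.32.
Equity: weight = 1871.52/2899.32 = 0.6455; cost = 13.15%.
Preferred: weight = 289.8/2899.32 = 0.1000; cost = 5.7564%.
Senior notes: weight = 738/2899.32 = 0.2545; after-tax cost = 7.3% × (1 − 28%) = 5.2560%.
WACC = 0.6455 × 13.1500% + 0.1000 × 5.7564% + 0.2545 × 5.2560% = 10.4016%.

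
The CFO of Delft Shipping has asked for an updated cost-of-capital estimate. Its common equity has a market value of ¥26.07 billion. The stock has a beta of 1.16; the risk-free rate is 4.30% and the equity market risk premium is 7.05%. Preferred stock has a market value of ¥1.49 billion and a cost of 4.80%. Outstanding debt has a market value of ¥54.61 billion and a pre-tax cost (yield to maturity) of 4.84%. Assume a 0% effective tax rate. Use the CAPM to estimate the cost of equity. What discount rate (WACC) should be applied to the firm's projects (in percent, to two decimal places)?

7.26%

Cost of equity via CAPM: Re = 4.3% + 1.16 × 7.05% = 12.4780%.
Total capital V = 26.07 + 1.49 + 54.61 = 82.17.
Equity: weight = 26.07/82.17 = 0.3173; cost = 12.478%.
Preferred: weight = 1.49/82.17 = 0.0181; cost = 4.8%.
Debt: weight = 54.61/82.17 = 0.6646; after-tax cost = 4.84% × (1 − 0%) = 4.8400%.
WACC = 0.3173 × 12.4780% + 0.0181 × 4.8000% + 0.6646 × 4.8400% = 7.2626%.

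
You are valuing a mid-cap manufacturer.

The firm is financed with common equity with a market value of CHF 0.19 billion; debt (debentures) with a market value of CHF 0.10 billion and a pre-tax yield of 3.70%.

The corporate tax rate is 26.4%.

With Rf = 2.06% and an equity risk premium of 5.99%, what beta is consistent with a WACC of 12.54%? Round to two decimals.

Total capital V = 0.19 + 0.1 = 0.29.
Equity weight = 0.19/0.29 = 0.6552.
Debentures weight = 0.1/0.29 = 0.3448.
Debt contribution = 0.3448 × 3.7% × (1 − 26.4%) = 0.9390%.
Required equity contribution = 12.54% − 0.9390% = 11.6010%  ⇒  Re = 17.7067%.
CAPM: 17.7067% = 2.06% + β × 5.99%  ⇒  β = 2.6121.

2.61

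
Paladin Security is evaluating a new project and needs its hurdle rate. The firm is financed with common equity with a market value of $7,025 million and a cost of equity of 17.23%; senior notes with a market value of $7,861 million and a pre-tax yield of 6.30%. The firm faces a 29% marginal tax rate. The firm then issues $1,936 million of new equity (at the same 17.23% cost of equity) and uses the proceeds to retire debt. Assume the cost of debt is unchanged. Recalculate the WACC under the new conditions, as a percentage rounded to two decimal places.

12.15%

After the change:
Total capital V = 8961 + 5925 = 14886.
Equity: weight = 8961/14886 = 0.6020; cost = 17.23%.
Senior notes: weight = 5925/14886 = 0.3980; after-tax cost = 6.3% × (1 − 29%) = 4.4730%.
WACC = 0.6020 × 17.2300% + 0.3980 × 4.4730% = 12.1524%.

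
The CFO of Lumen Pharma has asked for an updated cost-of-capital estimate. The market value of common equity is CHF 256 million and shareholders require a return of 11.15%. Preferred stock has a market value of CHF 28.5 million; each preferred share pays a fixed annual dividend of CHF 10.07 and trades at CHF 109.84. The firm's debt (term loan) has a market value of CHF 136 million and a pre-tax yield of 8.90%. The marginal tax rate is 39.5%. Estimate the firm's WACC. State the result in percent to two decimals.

Cost of preferred: Rp = 10.07 / 109.84 = 9.1679%.
Total capital V = 256 + 28.5 + 136 = 420.5.
Equity: weight = 256/420.5 = 0.6088; cost = 11.15%.
Preferred: weight = 28.5/420.5 = 0.0678; cost = 9.1679%.
Term loan: weight = 136/420.5 = 0.3234; after-tax cost = 8.9% × (1 − 39.5%) = 5.3845%.
WACC = 0.6088 × 11.1500% + 0.0678 × 9.1679% + 0.3234 × 5.3845% = 9.1510%.

9.15%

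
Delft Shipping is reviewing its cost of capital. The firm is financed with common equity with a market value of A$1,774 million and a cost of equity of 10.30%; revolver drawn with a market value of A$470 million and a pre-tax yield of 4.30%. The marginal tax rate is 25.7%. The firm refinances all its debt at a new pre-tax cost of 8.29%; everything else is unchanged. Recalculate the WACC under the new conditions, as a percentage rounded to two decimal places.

9.43%

After the change:
Total capital V = 1774 + 470 = 2244.
Equity: weight = 1774/2244 = 0.7906; cost = 10.3%.
Revolver drawn: weight = 470/2244 = 0.2094; after-tax cost = 8.29% × (1 − 25.7%) = 6.1595%.
WACC = 0.7906 × 10.3000% + 0.2094 × 6.1595% = 9.4328%.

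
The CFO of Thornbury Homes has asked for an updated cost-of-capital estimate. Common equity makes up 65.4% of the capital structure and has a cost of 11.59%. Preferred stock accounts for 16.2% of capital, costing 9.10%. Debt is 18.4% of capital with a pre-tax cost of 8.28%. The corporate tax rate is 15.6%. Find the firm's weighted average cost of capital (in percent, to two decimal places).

After-tax cost of debt = 8.28% × (1 − 15.6%) = 6.9883%.
WACC = 0.654 × 11.5900% + 0.162 × 9.1000% + 0.184 × 6.9883% = 10.3399%.

10.34%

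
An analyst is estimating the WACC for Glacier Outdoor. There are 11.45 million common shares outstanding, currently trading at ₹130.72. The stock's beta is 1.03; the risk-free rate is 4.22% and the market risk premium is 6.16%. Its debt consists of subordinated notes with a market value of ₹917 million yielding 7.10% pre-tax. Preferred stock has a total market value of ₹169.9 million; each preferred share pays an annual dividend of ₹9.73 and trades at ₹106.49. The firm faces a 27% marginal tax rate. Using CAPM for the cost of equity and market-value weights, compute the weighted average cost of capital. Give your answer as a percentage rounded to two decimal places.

Cost of equity via CAPM: Re = 4.22% + 1.03 × 6.16% = 10.5648%.
Cost of preferred: Rp = 9.73 / 106.49 = 9.1370%.
Market value of equity E = 130.72 × 11.45m = 1496.744m.
Total capital V = 1496.744 + 169.9 + 917 = 2583.644.
Equity: weight = 1496.744/2583.644 = 0.5793; cost = 10.5648%.
Preferred: weight = 169.9/2583.644 = 0.0658; cost = 9.137%.
Subordinated notes: weight = 917/2583.644 = 0.3549; after-tax cost = 7.1% × (1 − 27%) = 5.1830%.
WACC = 0.5793 × 10.5648% + 0.0658 × 9.1370% + 0.3549 × 5.1830% = 8.5608%.

8.56%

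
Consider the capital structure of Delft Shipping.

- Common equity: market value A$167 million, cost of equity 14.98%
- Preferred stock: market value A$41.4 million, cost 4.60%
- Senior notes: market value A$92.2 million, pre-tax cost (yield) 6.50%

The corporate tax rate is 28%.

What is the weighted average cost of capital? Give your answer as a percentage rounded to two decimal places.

Total capital V = 167 + 41.4 + 92.2 = 300.6.
Equity: weight = 167/300.6 = 0.5556; cost = 14.98%.
Preferred: weight = 41.4/300.6 = 0.1377; cost = 4.6%.
Senior notes: weight = 92.2/300.6 = 0.3067; after-tax cost = 6.5% × (1 − 28%) = 4.6800%.
WACC = 0.5556 × 14.9800% + 0.1377 × 4.6000% + 0.3067 × 4.6800% = 10.3912%.

10.39%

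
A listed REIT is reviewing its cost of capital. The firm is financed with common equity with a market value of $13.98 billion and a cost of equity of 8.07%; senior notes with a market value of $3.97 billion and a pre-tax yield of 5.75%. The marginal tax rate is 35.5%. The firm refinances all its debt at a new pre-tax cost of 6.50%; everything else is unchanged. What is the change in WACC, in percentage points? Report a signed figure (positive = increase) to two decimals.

+0.11 pp

Current WACC:
Total capital V = 13.98 + 3.97 = 17.95.
Equity: weight = 13.98/17.95 = 0.7788; cost = 8.07%.
Senior notes: weight = 3.97/17.95 = 0.2212; after-tax cost = 5.75% × (1 − 35.5%) = 3.7088%.
WACC = 0.7788 × 8.0700% + 0.2212 × 3.7088% = 7.1054%.
After the change:
Total capital V = 13.98 + 3.97 = 17.95.
Equity: weight = 13.98/17.95 = 0.7788; cost = 8.07%.
Senior notes: weight = 3.97/17.95 = 0.2212; after-tax cost = 6.5% × (1 − 35.5%) = 4.1925%.
WACC = 0.7788 × 8.0700% + 0.2212 × 4.1925% = 7.2124%.
Change in WACC = 7.2124% − 7.1054% = 0.1070 pp.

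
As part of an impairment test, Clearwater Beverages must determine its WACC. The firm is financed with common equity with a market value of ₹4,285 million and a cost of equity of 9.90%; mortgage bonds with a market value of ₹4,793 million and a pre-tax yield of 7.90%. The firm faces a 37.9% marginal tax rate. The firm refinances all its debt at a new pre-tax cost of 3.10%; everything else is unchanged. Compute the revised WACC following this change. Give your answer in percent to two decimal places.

After the change:
Total capital V = 4285 + 4793 = 9078.
Equity: weight = 4285/9078 = 0.4720; cost = 9.9%.
Mortgage bonds: weight = 4793/9078 = 0.5280; after-tax cost = 3.1% × (1 − 37.9%) = 1.9251%.
WACC = 0.4720 × 9.9000% + 0.5280 × 1.9251% = 5.6894%.

5.69%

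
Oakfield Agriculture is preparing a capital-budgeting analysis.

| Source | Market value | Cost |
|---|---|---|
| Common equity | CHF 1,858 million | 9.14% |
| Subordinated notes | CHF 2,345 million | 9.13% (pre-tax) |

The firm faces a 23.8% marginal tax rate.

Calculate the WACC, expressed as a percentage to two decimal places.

Total capital V = 1858 + 2345 = 4203.
Equity: weight = 1858/4203 = 0.4421; cost = 9.14%.
Subordinated notes: weight = 2345/4203 = 0.5579; after-tax cost = 9.13% × (1 − 23.8%) = 6.9571%.
WACC = 0.4421 × 9.1400% + 0.5579 × 6.9571% = 7.9221%.

7.92%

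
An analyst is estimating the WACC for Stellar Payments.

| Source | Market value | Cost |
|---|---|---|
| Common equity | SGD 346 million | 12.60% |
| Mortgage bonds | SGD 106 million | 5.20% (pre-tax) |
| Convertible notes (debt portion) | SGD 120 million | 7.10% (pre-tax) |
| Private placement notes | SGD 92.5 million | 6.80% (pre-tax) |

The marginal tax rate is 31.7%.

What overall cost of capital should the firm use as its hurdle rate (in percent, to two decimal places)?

8.65%

Total capital V = 346 + 106 + 120 + 92.5 = 664.5.
Equity: weight = 346/664.5 = 0.5207; cost = 12.6%.
Mortgage bonds: weight = 106/664.5 = 0.1595; after-tax cost = 5.2% × (1 − 31.7%) = 3.5516%.
Convertible notes (debt portion): weight = 120/664.5 = 0.1806; after-tax cost = 7.1% × (1 − 31.7%) = 4.8493%.
Private placement notes: weight = 92.5/664.5 = 0.1392; after-tax cost = 6.8% × (1 − 31.7%) = 4.6444%.
WACC = 0.5207 × 12.6000% + 0.1595 × 3.5516% + 0.1806 × 4.8493% + 0.1392 × 4.6444% = 8.6495%.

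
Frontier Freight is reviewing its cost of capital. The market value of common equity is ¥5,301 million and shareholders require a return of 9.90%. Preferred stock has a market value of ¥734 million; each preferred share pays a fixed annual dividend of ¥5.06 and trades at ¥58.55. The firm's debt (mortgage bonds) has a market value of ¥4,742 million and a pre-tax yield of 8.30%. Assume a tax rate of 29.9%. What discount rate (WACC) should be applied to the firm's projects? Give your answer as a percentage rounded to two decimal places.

8.02%

Cost of preferred: Rp = 5.06 / 58.55 = 8.6422%.
Total capital V = 5301 + 734 + 4742 = 10777.
Equity: weight = 5301/10777 = 0.4919; cost = 9.9%.
Preferred: weight = 734/10777 = 0.0681; cost = 8.6422%.
Mortgage bonds: weight = 4742/10777 = 0.4400; after-tax cost = 8.3% × (1 − 29.9%) = 5.8183%.
WACC = 0.4919 × 9.9000% + 0.0681 × 8.6422% + 0.4400 × 5.8183% = 8.0183%.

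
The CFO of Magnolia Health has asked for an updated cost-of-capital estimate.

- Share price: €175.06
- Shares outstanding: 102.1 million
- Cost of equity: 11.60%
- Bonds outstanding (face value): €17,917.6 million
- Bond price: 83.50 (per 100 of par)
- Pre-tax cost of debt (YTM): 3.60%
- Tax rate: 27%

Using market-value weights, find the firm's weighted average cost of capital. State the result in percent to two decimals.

Market value of equity E = 175.06 × 102.1m = 17873.626m. Market value of debt D = 17917.6m × 83.5/100 = 14961.196m.
Total capital V = 17873.626 + 14961.196 = 32834.822.
Equity: weight = 17873.626/32834.822 = 0.5443; cost = 11.6%.
Bonds outstanding: weight = 14961.196/32834.822 = 0.4557; after-tax cost = 3.6% × (1 − 27%) = 2.6280%.
WACC = 0.5443 × 11.6000% + 0.4557 × 2.6280% = 7.5119%.

7.51%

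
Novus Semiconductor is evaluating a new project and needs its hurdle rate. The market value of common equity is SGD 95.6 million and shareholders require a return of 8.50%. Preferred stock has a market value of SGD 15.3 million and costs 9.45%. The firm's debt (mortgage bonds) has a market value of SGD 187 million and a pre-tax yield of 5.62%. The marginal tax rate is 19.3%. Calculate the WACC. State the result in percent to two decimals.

6.06%

Total capital V = 95.6 + 15.3 + 187 = 297.9.
Equity: weight = 95.6/297.9 = 0.3209; cost = 8.5%.
Preferred: weight = 15.3/297.9 = 0.0514; cost = 9.45%.
Mortgage bonds: weight = 187/297.9 = 0.6277; after-tax cost = 5.62% × (1 − 19.3%) = 4.5353%.
WACC = 0.3209 × 8.5000% + 0.0514 × 9.4500% + 0.6277 × 4.5353% = 6.0601%.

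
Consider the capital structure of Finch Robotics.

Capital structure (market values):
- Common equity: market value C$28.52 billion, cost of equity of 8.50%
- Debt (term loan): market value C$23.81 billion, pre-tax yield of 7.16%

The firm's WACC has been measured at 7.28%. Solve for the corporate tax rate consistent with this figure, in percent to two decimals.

18.73%

Total capital V = 28.52 + 23.81 = 52.33.
Equity weight = 28.52/52.33 = 0.5450.
Term loan weight = 23.81/52.33 = 0.4550.
Equity contribution = 0.5450 × 8.5% = 4.6325%.
Debt contribution must be 7.28% − 4.6325% = 2.6475%.
0.4550 × 7.16% × (1 − T) = 2.6475%  ⇒  (1 − T) = 0.8127.
T = 18.7337%.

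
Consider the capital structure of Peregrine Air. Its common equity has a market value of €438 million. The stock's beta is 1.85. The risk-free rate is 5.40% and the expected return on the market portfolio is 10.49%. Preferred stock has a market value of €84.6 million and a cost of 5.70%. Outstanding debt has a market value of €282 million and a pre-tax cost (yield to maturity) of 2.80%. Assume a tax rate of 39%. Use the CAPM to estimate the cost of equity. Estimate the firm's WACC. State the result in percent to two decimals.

9.26%

Market risk premium = 10.49% − 5.4% = 5.09%.
Cost of equity via CAPM: Re = 5.4% + 1.85 × 5.09% = 14.8165%.
Total capital V = 438 + 84.6 + 282 = 804.6.
Equity: weight = 438/804.6 = 0.5444; cost = 14.8165%.
Preferred: weight = 84.6/804.6 = 0.1051; cost = 5.7%.
Debt: weight = 282/804.6 = 0.3505; after-tax cost = 2.8% × (1 − 39%) = 1.7080%.
WACC = 0.5444 × 14.8165% + 0.1051 × 5.7000% + 0.3505 × 1.7080% = 9.2636%.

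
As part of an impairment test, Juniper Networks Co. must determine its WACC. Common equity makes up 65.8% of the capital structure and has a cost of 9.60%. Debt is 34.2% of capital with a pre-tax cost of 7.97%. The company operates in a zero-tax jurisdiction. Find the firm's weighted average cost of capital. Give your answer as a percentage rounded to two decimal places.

After-tax cost of debt = 7.97% × (1 − 0%) = 7.9700%.
WACC = 0.658 × 9.6000% + 0.342 × 7.9700% = 9.0425%.

9.04%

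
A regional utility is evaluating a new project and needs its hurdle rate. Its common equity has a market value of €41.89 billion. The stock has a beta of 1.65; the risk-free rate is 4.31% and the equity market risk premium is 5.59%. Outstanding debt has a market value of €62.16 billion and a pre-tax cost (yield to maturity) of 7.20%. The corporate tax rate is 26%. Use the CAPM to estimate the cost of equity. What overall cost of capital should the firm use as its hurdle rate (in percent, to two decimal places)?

Cost of equity via CAPM: Re = 4.31% + 1.65 × 5.59% = 13.5335%.
Total capital V = 41.89 + 62.16 = 104.05.
Equity: weight = 41.89/104.05 = 0.4026; cost = 13.5335%.
Debt: weight = 62.16/104.05 = 0.5974; after-tax cost = 7.2% × (1 − 26%) = 5.3280%.
WACC = 0.4026 × 13.5335% + 0.5974 × 5.3280% = 8.6315%.

8.63%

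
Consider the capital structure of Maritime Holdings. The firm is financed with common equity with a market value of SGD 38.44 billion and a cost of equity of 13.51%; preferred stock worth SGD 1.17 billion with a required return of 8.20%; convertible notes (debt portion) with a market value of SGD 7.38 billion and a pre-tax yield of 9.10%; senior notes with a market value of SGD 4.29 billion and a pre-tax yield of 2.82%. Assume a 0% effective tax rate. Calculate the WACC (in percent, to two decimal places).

11.86%

Total capital V = 38.44 + 1.17 + 7.38 + 4.29 = 51.28.
Equity: weight = 38.44/51.28 = 0.7496; cost = 13.51%.
Preferred: weight = 1.17/51.28 = 0.0228; cost = 8.2%.
Convertible notes (debt portion): weight = 7.38/51.28 = 0.1439; after-tax cost = 9.1% × (1 − 0%) = 9.1000%.
Senior notes: weight = 4.29/51.28 = 0.0837; after-tax cost = 2.82% × (1 − 0%) = 2.8200%.
WACC = 0.7496 × 13.5100% + 0.0228 × 8.2000% + 0.1439 × 9.1000% + 0.0837 × 2.8200% = 11.8599%.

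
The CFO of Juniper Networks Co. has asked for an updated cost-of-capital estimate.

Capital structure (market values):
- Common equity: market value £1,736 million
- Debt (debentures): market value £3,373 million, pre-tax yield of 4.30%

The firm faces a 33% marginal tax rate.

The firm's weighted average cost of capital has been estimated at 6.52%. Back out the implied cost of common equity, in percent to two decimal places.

13.59%

Total capital V = 1736 + 3373 = 5109.
Equity weight = 1736/5109 = 0.3398.
Debentures weight = 3373/5109 = 0.6602.
Debt contribution = 0.6602 × 4.3% × (1 − 33%) = 1.9021%.
Required equity contribution = 6.52% − 1.9021% = 4.6179%.
Re = 4.6179% / 0.3398 = 13.5905%.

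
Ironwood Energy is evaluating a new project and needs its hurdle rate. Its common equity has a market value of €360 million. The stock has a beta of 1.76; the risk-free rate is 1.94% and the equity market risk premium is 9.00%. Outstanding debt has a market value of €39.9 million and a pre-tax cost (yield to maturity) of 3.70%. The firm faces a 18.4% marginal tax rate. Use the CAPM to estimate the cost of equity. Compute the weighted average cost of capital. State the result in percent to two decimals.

Cost of equity via CAPM: Re = 1.94% + 1.76 × 9.0% = 17.7800%.
Total capital V = 360 + 39.9 = 399.9.
Equity: weight = 360/399.9 = 0.9002; cost = 17.78%.
Debt: weight = 39.9/399.9 = 0.0998; after-tax cost = 3.7% × (1 − 18.4%) = 3.0192%.
WACC = 0.9002 × 17.7800% + 0.0998 × 3.0192% = 16.3072%.

16.31%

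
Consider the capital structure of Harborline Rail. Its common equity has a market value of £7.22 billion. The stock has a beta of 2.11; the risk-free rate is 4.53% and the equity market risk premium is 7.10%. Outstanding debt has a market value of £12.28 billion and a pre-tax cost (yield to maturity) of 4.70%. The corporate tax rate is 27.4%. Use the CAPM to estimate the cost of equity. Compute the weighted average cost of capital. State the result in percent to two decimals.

Cost of equity via CAPM: Re = 4.53% + 2.11 × 7.1% = 19.5110%.
Total capital V = 7.22 + 12.28 = 19.5.
Equity: weight = 7.22/19.5 = 0.3703; cost = 19.511%.
Debt: weight = 12.28/19.5 = 0.6297; after-tax cost = 4.7% × (1 − 27.4%) = 3.4122%.
WACC = 0.3703 × 19.5110% + 0.6297 × 3.4122% = 9.3729%.

9.37%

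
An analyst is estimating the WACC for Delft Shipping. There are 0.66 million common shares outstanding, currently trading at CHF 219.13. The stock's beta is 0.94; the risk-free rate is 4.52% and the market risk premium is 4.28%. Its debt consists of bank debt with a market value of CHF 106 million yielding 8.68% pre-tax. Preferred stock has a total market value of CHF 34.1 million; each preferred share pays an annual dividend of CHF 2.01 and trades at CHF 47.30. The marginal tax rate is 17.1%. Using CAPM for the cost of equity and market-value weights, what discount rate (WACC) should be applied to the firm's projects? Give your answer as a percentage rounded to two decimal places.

7.53%

Cost of equity via CAPM: Re = 4.52% + 0.94 × 4.28% = 8.5432%.
Cost of preferred: Rp = 2.01 / 47.3 = 4.2495%.
Market value of equity E = 219.13 × 0.66m = 144.6258m.
Total capital V = 144.6258 + 34.1 + 106 = 284.7258.
Equity: weight = 144.6258/284.7258 = 0.5079; cost = 8.5432%.
Preferred: weight = 34.1/284.7258 = 0.1198; cost = 4.2495%.
Bank debt: weight = 106/284.7258 = 0.3723; after-tax cost = 8.68% × (1 − 17.1%) = 7.1957%.
WACC = 0.5079 × 8.5432% + 0.1198 × 4.2495% + 0.3723 × 7.1957% = 7.5273%.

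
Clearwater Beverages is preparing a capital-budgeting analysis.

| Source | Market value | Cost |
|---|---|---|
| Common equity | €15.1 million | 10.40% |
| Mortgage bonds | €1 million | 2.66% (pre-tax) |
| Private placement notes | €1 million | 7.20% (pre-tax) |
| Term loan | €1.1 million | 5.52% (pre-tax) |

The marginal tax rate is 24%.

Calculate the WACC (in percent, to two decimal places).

9.29%

Total capital V = 15.1 + 1 + 1 + 1.1 = 18.2.
Equity: weight = 15.1/18.2 = 0.8297; cost = 10.4%.
Mortgage bonds: weight = 1/18.2 = 0.0549; after-tax cost = 2.66% × (1 − 24%) = 2.0216%.
Private placement notes: weight = 1/18.2 = 0.0549; after-tax cost = 7.2% × (1 − 24%) = 5.4720%.
Term loan: weight = 1.1/18.2 = 0.0604; after-tax cost = 5.52% × (1 − 24%) = 4.1952%.
WACC = 0.8297 × 10.4000% + 0.0549 × 2.0216% + 0.0549 × 5.4720% + 0.0604 × 4.1952% = 9.2939%.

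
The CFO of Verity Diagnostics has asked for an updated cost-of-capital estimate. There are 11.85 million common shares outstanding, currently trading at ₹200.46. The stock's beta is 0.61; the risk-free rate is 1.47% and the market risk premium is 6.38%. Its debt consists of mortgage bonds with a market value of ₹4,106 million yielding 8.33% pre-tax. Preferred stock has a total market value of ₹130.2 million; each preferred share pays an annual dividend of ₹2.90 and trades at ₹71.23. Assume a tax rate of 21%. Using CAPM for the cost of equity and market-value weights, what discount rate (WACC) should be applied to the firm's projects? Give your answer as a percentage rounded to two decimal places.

Cost of equity via CAPM: Re = 1.47% + 0.61 × 6.38% = 5.3618%.
Cost of preferred: Rp = 2.9 / 71.23 = 4.0713%.
Market value of equity E = 200.46 × 11.85m = 2375.451m.
Total capital V = 2375.451 + 130.2 + 4106 = 6611.651.
Equity: weight = 2375.451/6611.651 = 0.3593; cost = 5.3618%.
Preferred: weight = 130.2/6611.651 = 0.0197; cost = 4.0713%.
Mortgage bonds: weight = 4106/6611.651 = 0.6210; after-tax cost = 8.33% × (1 − 21%) = 6.5807%.
WACC = 0.3593 × 5.3618% + 0.0197 × 4.0713% + 0.6210 × 6.5807% = 6.0934%.

6.09%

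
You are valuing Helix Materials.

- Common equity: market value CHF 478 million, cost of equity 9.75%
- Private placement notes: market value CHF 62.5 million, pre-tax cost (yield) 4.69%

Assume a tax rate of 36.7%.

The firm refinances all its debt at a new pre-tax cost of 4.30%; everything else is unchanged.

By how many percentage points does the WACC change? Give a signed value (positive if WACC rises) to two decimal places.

Current WACC:
Total capital V = 478 + 62.5 = 540.5.
Equity: weight = 478/540.5 = 0.8844; cost = 9.75%.
Private placement notes: weight = 62.5/540.5 = 0.1156; after-tax cost = 4.69% × (1 − 36.7%) = 2.9688%.
WACC = 0.8844 × 9.7500% + 0.1156 × 2.9688% = 8.9659%.
After the change:
Total capital V = 478 + 62.5 = 540.5.
Equity: weight = 478/540.5 = 0.8844; cost = 9.75%.
Private placement notes: weight = 62.5/540.5 = 0.1156; after-tax cost = 4.3% × (1 − 36.7%) = 2.7219%.
WACC = 0.8844 × 9.7500% + 0.1156 × 2.7219% = 8.9373%.
Change in WACC = 8.9373% − 8.9659% = -0.0285 pp.

-0.03 pp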